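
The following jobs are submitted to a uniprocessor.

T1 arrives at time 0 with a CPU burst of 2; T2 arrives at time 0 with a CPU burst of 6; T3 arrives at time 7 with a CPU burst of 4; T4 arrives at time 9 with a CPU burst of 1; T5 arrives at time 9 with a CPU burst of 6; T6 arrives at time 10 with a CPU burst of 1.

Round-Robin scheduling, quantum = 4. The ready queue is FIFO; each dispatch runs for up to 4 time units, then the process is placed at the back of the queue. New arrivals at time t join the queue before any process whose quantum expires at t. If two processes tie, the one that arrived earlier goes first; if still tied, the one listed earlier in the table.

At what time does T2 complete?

8

Timeline: | T1 0-2 | T2 2-8 | T3 8-12 | T4 12-13 | T5 13-17 | T6 17-18 | T5 18-20 |
Completion: T1=2  T2=8  T3=12  T4=13  T5=20  T6=18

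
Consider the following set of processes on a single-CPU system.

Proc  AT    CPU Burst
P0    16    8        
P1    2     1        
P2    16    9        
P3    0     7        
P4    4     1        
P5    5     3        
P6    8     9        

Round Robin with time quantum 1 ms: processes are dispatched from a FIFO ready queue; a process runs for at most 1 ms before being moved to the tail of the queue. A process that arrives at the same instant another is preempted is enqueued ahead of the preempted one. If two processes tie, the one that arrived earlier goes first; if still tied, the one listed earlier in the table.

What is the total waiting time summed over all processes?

50

Schedule: | P3 0-2 | P1 2-3 | P3 3-4 | P4 4-5 | P3 5-6 | P5 6-7 | P3 7-8 | P5 8-9 | P6 9-10 | P3 10-11 | P5 11-12 | P6 12-13 | P3 13-14 | P6 14-16 | P0 16-17 | P2 17-18 | P6 18-19 | P0 19-20 | P2 20-21 | P6 21-22 | P0 22-23 | P2 23-24 | P6 24-25 | P0 25-26 | P2 26-27 | P6 27-28 | P0 28-29 | P2 29-30 | P6 30-31 | P0 31-32 | P2 32-33 | P0 33-34 | P2 34-35 | P0 35-36 | P2 36-38 |
Completion: P0=36  P1=3  P2=38  P3=14  P4=5  P5=12  P6=31
Turnaround (C−A): P0=20  P1=1  P2=22  P3=14  P4=1  P5=7  P6=23
Waiting = turnaround − burst: P0=12, P1=0, P2=13, P3=7, P4=0, P5=4, P6=14
Total waiting = 12 + 0 + 13 + 7 + 0 + 4 + 14 = 50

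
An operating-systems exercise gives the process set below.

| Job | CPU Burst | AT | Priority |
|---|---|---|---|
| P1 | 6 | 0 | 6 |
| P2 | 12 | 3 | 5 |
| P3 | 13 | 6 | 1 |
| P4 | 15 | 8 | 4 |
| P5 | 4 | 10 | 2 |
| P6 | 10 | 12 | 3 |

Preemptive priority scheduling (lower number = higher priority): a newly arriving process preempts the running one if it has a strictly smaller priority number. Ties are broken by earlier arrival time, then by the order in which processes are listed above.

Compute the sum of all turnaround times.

201

Gantt: | P1 0-3 | P2 3-6 | P3 6-19 | P5 19-23 | P6 23-33 | P4 33-48 | P2 48-57 | P1 57-60 |
Completion: P1=60  P2=57  P3=19  P4=48  P5=23  P6=33
Turnaround = completion − arrival: P1=60, P2=54, P3=13, P4=40, P5=13, P6=21
Total turnaround = 60 + 54 + 13 + 40 + 13 + 21 = 201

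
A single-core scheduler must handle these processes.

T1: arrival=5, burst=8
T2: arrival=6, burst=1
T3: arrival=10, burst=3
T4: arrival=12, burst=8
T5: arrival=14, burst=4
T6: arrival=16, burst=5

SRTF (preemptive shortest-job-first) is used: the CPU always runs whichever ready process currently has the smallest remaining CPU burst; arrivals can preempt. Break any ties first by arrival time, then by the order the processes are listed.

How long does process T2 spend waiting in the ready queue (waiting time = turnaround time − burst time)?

0

Schedule: | idle 0-5 | T1 5-6 | T2 6-7 | T1 7-10 | T3 10-13 | T1 13-17 | T5 17-21 | T6 21-26 | T4 26-34 |
Completion: T1=17  T2=7  T3=13  T4=34  T5=21  T6=26
Waiting(T2) = turnaround − burst = 1 − 1 = 0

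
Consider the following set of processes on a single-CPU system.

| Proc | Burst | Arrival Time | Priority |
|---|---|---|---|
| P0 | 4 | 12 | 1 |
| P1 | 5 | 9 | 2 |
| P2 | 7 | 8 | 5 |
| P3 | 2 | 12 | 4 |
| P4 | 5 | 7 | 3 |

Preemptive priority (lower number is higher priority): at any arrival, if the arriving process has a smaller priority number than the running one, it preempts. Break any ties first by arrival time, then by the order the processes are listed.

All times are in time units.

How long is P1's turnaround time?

9

Timeline: | idle 0-7 | P4 7-9 | P1 9-12 | P0 12-16 | P1 16-18 | P4 18-21 | P3 21-23 | P2 23-30 |
Completion: P0=16  P1=18  P2=30  P3=23  P4=21
Turnaround(P1) = completion − arrival = 18 − 9 = 9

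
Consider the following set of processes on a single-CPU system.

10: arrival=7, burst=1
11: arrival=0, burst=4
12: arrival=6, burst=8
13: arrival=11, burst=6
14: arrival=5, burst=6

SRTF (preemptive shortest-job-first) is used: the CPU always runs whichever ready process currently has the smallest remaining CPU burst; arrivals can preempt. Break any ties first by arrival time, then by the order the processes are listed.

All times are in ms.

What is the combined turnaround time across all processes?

39

Timeline: | 11 0-4 | idle 4-5 | 14 5-7 | 10 7-8 | 14 8-12 | 13 12-18 | 12 18-26 |
Completion: 10=8  11=4  12=26  13=18  14=12
Turnaround (C−A): 10=1  11=4  12=20  13=7  14=7
Turnaround = completion − arrival: 10=1, 11=4, 12=20, 13=7, 14=7
Total turnaround = 1 + 4 + 20 + 7 + 7 = 39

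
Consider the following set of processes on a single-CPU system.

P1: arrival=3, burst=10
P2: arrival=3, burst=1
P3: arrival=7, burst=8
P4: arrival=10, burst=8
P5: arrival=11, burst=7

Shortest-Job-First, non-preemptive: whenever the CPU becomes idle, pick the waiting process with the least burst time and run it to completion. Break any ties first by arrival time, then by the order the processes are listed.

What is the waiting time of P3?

14

Gantt: | idle 0-3 | P2 3-4 | P1 4-14 | P5 14-21 | P3 21-29 | P4 29-37 |
Completion: P1=14  P2=4  P3=29  P4=37  P5=21
Waiting(P3) = turnaround − burst = 22 − 8 = 14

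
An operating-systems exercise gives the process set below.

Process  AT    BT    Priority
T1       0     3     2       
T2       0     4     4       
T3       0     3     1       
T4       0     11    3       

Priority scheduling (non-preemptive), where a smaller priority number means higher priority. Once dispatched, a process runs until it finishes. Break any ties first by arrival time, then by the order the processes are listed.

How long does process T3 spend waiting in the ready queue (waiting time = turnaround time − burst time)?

Schedule: | T3 0-3 | T1 3-6 | T4 6-17 | T2 17-21 |
Completion: T1=6  T2=21  T3=3  T4=17
Turnaround (C−A): T1=6  T2=21  T3=3  T4=17
Waiting(T3) = turnaround − burst = 3 − 3 = 0

0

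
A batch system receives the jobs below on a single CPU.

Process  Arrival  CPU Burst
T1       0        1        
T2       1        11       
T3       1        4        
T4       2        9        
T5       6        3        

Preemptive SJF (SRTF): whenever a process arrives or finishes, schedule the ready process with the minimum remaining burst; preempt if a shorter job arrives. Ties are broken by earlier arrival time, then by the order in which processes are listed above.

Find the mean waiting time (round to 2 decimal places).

4.40

Timeline: | T1 0-1 | T3 1-5 | T4 5-6 | T5 6-9 | T4 9-17 | T2 17-28 |
Completion: T1=1  T2=28  T3=5  T4=17  T5=9
Waiting times: T1=0, T2=16, T3=0, T4=6, T5=0
Average waiting = (0+16+0+6+0) / 5 = 22/5 = 4.40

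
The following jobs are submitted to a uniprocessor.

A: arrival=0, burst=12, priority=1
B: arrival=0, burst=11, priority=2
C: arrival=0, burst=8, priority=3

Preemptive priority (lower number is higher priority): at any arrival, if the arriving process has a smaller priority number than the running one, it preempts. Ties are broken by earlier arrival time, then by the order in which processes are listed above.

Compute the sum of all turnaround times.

66

Schedule: | A 0-12 | B 12-23 | C 23-31 |
Completion: A=12  B=23  C=31
Turnaround (C−A): A=12  B=23  C=31
Turnaround = completion − arrival: A=12, B=23, C=31
Total turnaround = 12 + 23 + 31 = 66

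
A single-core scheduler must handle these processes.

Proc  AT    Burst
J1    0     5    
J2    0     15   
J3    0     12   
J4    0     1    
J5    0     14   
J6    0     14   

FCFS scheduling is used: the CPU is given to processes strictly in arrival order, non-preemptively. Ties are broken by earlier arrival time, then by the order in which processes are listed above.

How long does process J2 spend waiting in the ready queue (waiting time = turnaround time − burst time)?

5

Gantt: | J1 0-5 | J2 5-20 | J3 20-32 | J4 32-33 | J5 33-47 | J6 47-61 |
Completion: J1=5  J2=20  J3=32  J4=33  J5=47  J6=61
Turnaround (C−A): J1=5  J2=20  J3=32  J4=33  J5=47  J6=61
Waiting(J2) = turnaround − burst = 20 − 15 = 5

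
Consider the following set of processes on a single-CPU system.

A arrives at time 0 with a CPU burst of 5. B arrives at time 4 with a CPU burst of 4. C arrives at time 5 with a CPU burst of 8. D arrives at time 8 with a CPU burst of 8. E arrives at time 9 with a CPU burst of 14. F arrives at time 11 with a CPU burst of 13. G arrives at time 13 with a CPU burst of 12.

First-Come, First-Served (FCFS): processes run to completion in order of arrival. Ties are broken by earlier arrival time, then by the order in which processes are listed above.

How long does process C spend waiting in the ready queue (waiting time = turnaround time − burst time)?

Gantt: | A 0-5 | B 5-9 | C 9-17 | D 17-25 | E 25-39 | F 39-52 | G 52-64 |
Completion: A=5  B=9  C=17  D=25  E=39  F=52  G=64
Turnaround (C−A): A=5  B=5  C=12  D=17  E=30  F=41  G=51
Waiting(C) = turnaround − burst = 12 − 8 = 4

4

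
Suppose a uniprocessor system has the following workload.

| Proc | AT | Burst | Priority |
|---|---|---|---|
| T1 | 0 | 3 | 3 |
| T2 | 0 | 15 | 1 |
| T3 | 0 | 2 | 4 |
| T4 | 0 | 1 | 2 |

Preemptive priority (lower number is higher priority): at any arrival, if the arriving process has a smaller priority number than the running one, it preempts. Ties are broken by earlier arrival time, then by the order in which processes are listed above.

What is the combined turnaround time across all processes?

Timeline: | T2 0-15 | T4 15-16 | T1 16-19 | T3 19-21 |
Completion: T1=19  T2=15  T3=21  T4=16
Turnaround = completion − arrival: T1=19, T2=15, T3=21, T4=16
Total turnaround = 19 + 15 + 21 + 16 = 71

71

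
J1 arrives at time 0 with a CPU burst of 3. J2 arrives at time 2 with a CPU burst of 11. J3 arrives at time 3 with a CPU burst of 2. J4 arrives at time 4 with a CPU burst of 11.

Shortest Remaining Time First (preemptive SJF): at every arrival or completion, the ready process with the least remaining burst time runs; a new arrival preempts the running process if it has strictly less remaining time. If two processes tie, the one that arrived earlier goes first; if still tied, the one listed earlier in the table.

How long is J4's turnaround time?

23

Timeline: | J1 0-3 | J3 3-5 | J2 5-16 | J4 16-27 |
Completion: J1=3  J2=16  J3=5  J4=27
Turnaround (C−A): J1=3  J2=14  J3=2  J4=23
Turnaround(J4) = completion − arrival = 27 − 4 = 23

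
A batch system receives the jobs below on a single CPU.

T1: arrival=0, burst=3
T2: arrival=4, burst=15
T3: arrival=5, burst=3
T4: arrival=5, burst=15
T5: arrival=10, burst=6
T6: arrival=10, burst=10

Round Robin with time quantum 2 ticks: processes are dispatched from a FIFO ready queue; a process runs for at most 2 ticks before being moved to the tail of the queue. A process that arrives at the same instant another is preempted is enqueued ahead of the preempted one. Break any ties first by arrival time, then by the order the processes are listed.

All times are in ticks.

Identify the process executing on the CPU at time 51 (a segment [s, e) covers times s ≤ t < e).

T2

Timeline: | T1 0-3 | idle 3-4 | T2 4-6 | T3 6-8 | T4 8-10 | T2 10-12 | T3 12-13 | T5 13-15 | T6 15-17 | T4 17-19 | T2 19-21 | T5 21-23 | T6 23-25 | T4 25-27 | T2 27-29 | T5 29-31 | T6 31-33 | T4 33-35 | T2 35-37 | T6 37-39 | T4 39-41 | T2 41-43 | T6 43-45 | T4 45-47 | T2 47-49 | T4 49-51 | T2 51-52 | T4 52-53 |
Completion: T1=3  T2=52  T3=13  T4=53  T5=31  T6=45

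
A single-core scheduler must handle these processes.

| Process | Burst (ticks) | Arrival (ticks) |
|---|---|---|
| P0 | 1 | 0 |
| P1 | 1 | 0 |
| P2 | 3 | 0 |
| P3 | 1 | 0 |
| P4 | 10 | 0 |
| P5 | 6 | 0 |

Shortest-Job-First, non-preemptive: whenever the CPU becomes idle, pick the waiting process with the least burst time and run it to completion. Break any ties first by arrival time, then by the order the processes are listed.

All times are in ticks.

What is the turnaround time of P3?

3

Gantt: | P0 0-1 | P1 1-2 | P3 2-3 | P2 3-6 | P5 6-12 | P4 12-22 |
Completion: P0=1  P1=2  P2=6  P3=3  P4=22  P5=12
Turnaround (C−A): P0=1  P1=2  P2=6  P3=3  P4=22  P5=12
Turnaround(P3) = completion − arrival = 3 − 0 = 3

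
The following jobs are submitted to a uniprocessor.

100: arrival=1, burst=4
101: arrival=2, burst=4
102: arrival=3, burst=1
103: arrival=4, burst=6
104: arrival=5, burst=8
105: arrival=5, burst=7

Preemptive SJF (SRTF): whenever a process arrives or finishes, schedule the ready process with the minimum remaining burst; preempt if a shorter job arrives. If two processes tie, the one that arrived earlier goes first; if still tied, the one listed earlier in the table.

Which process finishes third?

Gantt: | idle 0-1 | 100 1-3 | 102 3-4 | 100 4-6 | 101 6-10 | 103 10-16 | 105 16-23 | 104 23-31 |
Completion: 100=6  101=10  102=4  103=16  104=31  105=23
Finish order: 102 → 100 → 101 → 103 → 105 → 104

101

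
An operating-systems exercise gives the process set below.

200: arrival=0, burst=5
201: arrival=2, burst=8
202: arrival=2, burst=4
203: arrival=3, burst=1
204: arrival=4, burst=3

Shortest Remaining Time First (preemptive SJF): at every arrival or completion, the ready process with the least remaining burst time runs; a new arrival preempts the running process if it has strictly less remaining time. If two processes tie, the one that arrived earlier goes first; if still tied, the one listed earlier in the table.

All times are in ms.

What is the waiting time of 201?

Timeline: | 200 0-3 | 203 3-4 | 200 4-6 | 204 6-9 | 202 9-13 | 201 13-21 |
Completion: 200=6  201=21  202=13  203=4  204=9
Turnaround (C−A): 200=6  201=19  202=11  203=1  204=5
Waiting(201) = turnaround − burst = 19 − 8 = 11

11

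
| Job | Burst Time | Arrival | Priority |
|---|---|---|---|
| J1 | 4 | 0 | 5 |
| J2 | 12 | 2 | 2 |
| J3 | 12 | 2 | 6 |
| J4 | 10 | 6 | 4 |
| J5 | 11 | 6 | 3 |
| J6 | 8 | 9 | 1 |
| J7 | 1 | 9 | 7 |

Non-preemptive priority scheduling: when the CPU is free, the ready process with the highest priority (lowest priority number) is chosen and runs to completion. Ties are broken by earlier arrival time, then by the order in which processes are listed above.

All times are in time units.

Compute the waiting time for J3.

43

Schedule: | J1 0-4 | J2 4-16 | J6 16-24 | J5 24-35 | J4 35-45 | J3 45-57 | J7 57-58 |
Completion: J1=4  J2=16  J3=57  J4=45  J5=35  J6=24  J7=58
Turnaround (C−A): J1=4  J2=14  J3=55  J4=39  J5=29  J6=15  J7=49
Waiting(J3) = turnaround − burst = 55 − 12 = 43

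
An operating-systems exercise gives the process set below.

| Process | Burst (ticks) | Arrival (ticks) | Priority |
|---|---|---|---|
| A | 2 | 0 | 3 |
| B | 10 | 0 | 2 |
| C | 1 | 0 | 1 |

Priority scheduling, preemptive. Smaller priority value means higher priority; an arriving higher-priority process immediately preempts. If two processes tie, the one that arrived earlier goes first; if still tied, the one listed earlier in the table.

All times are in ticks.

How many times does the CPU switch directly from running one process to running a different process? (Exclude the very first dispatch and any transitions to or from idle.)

Timeline: | C 0-1 | B 1-11 | A 11-13 |
Completion: A=13  B=11  C=1
Turnaround (C−A): A=13  B=11  C=1

2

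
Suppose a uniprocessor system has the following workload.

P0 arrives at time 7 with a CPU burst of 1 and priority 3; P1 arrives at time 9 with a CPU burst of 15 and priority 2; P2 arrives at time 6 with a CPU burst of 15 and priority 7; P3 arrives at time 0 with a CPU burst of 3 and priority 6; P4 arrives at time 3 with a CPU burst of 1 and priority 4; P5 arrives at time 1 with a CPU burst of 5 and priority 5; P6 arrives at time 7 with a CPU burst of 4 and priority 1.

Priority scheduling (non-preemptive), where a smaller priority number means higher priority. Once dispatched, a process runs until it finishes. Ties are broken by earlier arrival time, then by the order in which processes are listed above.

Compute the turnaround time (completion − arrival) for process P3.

Timeline: | P3 0-3 | P4 3-4 | P5 4-9 | P6 9-13 | P1 13-28 | P0 28-29 | P2 29-44 |
Completion: P0=29  P1=28  P2=44  P3=3  P4=4  P5=9  P6=13
Turnaround (C−A): P0=22  P1=19  P2=38  P3=3  P4=1  P5=8  P6=6
Turnaround(P3) = completion − arrival = 3 − 0 = 3

3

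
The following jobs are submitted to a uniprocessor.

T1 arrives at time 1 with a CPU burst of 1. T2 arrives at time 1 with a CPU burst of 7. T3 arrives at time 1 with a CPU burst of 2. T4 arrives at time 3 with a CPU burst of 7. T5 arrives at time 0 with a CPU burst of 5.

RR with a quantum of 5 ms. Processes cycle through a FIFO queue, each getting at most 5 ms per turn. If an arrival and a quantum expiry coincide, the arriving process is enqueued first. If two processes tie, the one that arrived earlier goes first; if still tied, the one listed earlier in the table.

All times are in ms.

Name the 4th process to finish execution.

T2

Timeline: | T5 0-5 | T1 5-6 | T2 6-11 | T3 11-13 | T4 13-18 | T2 18-20 | T4 20-22 |
Completion: T1=6  T2=20  T3=13  T4=22  T5=5
Turnaround (C−A): T1=5  T2=19  T3=12  T4=19  T5=5
Finish order: T5 → T1 → T3 → T2 → T4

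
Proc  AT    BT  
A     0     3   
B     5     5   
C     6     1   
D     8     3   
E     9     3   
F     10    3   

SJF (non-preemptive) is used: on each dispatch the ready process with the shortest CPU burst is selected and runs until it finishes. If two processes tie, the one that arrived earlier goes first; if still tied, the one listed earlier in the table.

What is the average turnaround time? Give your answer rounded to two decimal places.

Timeline: | A 0-3 | idle 3-5 | B 5-10 | C 10-11 | D 11-14 | E 14-17 | F 17-20 |
Completion: A=3  B=10  C=11  D=14  E=17  F=20
Turnaround times: A=3, B=5, C=5, D=6, E=8, F=10
Average turnaround = (3+5+5+6+8+10) / 6 = 37/6 = 6.17

6.17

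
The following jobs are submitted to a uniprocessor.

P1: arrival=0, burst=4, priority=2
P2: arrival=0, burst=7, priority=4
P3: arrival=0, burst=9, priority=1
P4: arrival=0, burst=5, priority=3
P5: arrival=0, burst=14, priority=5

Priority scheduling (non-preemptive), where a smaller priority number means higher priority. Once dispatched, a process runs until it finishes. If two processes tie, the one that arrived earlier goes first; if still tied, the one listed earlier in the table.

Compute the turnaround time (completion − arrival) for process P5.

39

Timeline: | P3 0-9 | P1 9-13 | P4 13-18 | P2 18-25 | P5 25-39 |
Completion: P1=13  P2=25  P3=9  P4=18  P5=39
Turnaround(P5) = completion − arrival = 39 − 0 = 39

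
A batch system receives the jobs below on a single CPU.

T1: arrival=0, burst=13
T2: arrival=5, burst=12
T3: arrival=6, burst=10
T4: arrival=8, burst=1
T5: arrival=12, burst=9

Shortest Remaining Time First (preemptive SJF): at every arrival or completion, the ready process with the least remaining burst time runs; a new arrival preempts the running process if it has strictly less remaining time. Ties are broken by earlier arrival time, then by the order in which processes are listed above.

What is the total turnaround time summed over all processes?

Gantt: | T1 0-8 | T4 8-9 | T1 9-14 | T5 14-23 | T3 23-33 | T2 33-45 |
Completion: T1=14  T2=45  T3=33  T4=9  T5=23
Turnaround (C−A): T1=14  T2=40  T3=27  T4=1  T5=11
Turnaround = completion − arrival: T1=14, T2=40, T3=27, T4=1, T5=11
Total turnaround = 14 + 40 + 27 + 1 + 11 = 93

93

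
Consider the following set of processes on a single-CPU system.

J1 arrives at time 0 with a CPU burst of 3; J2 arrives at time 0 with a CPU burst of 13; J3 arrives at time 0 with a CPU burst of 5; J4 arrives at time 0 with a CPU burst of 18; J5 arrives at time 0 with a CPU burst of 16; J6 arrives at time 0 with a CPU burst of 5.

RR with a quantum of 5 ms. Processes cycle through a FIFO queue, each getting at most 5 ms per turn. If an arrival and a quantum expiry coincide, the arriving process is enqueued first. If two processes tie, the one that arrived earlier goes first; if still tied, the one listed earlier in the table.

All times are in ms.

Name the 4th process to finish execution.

J2

Gantt: | J1 0-3 | J2 3-8 | J3 8-13 | J4 13-18 | J5 18-23 | J6 23-28 | J2 28-33 | J4 33-38 | J5 38-43 | J2 43-46 | J4 46-51 | J5 51-56 | J4 56-59 | J5 59-60 |
Completion: J1=3  J2=46  J3=13  J4=59  J5=60  J6=28
Turnaround (C−A): J1=3  J2=46  J3=13  J4=59  J5=60  J6=28
Finish order: J1 → J3 → J6 → J2 → J4 → J5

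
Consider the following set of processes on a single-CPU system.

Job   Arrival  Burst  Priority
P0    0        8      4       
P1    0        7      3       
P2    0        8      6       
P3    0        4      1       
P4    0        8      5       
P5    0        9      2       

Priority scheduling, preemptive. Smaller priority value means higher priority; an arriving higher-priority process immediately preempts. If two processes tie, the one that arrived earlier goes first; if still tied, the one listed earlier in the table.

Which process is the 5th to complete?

Gantt: | P3 0-4 | P5 4-13 | P1 13-20 | P0 20-28 | P4 28-36 | P2 36-44 |
Completion: P0=28  P1=20  P2=44  P3=4  P4=36  P5=13
Finish order: P3 → P5 → P1 → P0 → P4 → P2

P4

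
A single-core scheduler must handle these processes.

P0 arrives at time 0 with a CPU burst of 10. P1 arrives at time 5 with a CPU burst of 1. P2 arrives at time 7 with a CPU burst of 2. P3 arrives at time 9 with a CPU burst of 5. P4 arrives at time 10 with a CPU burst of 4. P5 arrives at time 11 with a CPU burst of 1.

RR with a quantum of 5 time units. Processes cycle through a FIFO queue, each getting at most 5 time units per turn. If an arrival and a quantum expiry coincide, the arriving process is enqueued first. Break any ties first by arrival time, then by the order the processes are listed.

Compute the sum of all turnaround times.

Schedule: | P0 0-5 | P1 5-6 | P0 6-11 | P2 11-13 | P3 13-18 | P4 18-22 | P5 22-23 |
Completion: P0=11  P1=6  P2=13  P3=18  P4=22  P5=23
Turnaround (C−A): P0=11  P1=1  P2=6  P3=9  P4=12  P5=12
Turnaround = completion − arrival: P0=11, P1=1, P2=6, P3=9, P4=12, P5=12
Total turnaround = 11 + 1 + 6 + 9 + 12 + 12 = 51

51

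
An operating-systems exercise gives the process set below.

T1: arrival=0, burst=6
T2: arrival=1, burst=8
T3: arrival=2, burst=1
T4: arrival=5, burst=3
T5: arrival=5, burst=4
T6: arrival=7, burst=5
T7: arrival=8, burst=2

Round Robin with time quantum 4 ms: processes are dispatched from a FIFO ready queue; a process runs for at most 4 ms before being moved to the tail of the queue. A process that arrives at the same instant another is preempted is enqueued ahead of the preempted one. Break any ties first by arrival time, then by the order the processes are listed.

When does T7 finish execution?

Schedule: | T1 0-4 | T2 4-8 | T3 8-9 | T1 9-11 | T4 11-14 | T5 14-18 | T6 18-22 | T7 22-24 | T2 24-28 | T6 28-29 |
Completion: T1=11  T2=28  T3=9  T4=14  T5=18  T6=29  T7=24

24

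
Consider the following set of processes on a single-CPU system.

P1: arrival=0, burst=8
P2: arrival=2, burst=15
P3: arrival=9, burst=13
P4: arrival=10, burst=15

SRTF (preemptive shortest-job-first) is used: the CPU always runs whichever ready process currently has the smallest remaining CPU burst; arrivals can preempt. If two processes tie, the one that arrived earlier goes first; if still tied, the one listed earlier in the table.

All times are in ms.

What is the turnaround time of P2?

34

Timeline: | P1 0-8 | P2 8-9 | P3 9-22 | P2 22-36 | P4 36-51 |
Completion: P1=8  P2=36  P3=22  P4=51
Turnaround (C−A): P1=8  P2=34  P3=13  P4=41
Turnaround(P2) = completion − arrival = 36 − 2 = 34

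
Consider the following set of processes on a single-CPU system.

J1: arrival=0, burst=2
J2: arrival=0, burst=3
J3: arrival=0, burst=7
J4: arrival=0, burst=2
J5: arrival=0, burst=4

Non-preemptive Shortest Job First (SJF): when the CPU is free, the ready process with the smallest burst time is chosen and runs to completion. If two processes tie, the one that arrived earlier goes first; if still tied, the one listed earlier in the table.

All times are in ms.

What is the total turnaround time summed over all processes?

42

Schedule: | J1 0-2 | J4 2-4 | J2 4-7 | J5 7-11 | J3 11-18 |
Completion: J1=2  J2=7  J3=18  J4=4  J5=11
Turnaround (C−A): J1=2  J2=7  J3=18  J4=4  J5=11
Turnaround = completion − arrival: J1=2, J2=7, J3=18, J4=4, J5=11
Total turnaround = 2 + 7 + 18 + 4 + 11 = 42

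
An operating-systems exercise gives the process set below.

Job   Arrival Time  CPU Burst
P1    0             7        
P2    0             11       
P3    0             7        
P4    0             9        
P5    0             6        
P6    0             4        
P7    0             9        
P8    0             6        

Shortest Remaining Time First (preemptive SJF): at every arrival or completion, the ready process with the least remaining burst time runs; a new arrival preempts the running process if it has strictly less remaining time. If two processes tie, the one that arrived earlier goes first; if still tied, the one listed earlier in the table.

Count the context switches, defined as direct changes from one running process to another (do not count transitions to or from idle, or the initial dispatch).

7

Gantt: | P6 0-4 | P5 4-10 | P8 10-16 | P1 16-23 | P3 23-30 | P4 30-39 | P7 39-48 | P2 48-59 |
Completion: P1=23  P2=59  P3=30  P4=39  P5=10  P6=4  P7=48  P8=16
Turnaround (C−A): P1=23  P2=59  P3=30  P4=39  P5=10  P6=4  P7=48  P8=16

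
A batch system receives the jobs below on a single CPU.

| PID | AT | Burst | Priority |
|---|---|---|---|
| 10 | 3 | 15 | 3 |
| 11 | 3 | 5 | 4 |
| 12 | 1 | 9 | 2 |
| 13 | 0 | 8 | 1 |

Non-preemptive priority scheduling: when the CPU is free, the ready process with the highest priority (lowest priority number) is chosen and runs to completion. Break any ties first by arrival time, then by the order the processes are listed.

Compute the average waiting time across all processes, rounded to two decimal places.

Schedule: | 13 0-8 | 12 8-17 | 10 17-32 | 11 32-37 |
Completion: 10=32  11=37  12=17  13=8
Turnaround (C−A): 10=29  11=34  12=16  13=8
Waiting times: 10=14, 11=29, 12=7, 13=0
Average waiting = (14+29+7+0) / 4 = 50/4 = 12.50

12.50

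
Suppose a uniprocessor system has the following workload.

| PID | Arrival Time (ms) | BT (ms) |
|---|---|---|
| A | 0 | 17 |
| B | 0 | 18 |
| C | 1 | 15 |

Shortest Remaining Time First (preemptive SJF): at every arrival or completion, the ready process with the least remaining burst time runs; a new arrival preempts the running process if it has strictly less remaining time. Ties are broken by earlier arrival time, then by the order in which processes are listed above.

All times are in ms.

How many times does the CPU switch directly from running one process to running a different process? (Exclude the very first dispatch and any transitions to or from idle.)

3

Gantt: | A 0-1 | C 1-16 | A 16-32 | B 32-50 |
Completion: A=32  B=50  C=16
Turnaround (C−A): A=32  B=50  C=15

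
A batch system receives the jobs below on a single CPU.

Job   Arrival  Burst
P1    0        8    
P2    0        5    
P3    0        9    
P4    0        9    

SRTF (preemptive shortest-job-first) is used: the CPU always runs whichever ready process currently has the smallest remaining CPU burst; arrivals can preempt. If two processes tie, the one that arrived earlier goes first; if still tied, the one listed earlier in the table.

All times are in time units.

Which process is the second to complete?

P1

Gantt: | P2 0-5 | P1 5-13 | P3 13-22 | P4 22-31 |
Completion: P1=13  P2=5  P3=22  P4=31
Finish order: P2 → P1 → P3 → P4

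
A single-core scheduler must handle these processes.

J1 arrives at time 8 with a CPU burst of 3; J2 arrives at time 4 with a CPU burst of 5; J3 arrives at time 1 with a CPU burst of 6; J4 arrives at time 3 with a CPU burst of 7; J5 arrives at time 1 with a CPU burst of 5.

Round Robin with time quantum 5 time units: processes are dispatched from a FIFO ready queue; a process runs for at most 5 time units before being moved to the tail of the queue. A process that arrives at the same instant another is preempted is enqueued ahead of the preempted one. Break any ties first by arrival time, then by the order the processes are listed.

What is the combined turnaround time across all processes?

Timeline: | idle 0-1 | J3 1-6 | J5 6-11 | J4 11-16 | J2 16-21 | J3 21-22 | J1 22-25 | J4 25-27 |
Completion: J1=25  J2=21  J3=22  J4=27  J5=11
Turnaround = completion − arrival: J1=17, J2=17, J3=21, J4=24, J5=10
Total turnaround = 17 + 17 + 21 + 24 + 10 = 89

89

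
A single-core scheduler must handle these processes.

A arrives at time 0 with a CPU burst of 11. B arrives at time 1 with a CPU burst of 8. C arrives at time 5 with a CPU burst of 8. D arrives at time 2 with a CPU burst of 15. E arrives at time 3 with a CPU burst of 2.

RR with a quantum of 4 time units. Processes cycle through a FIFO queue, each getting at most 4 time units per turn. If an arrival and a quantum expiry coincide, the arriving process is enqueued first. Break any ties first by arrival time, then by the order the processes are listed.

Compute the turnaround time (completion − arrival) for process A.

33

Gantt: | A 0-4 | B 4-8 | D 8-12 | E 12-14 | A 14-18 | C 18-22 | B 22-26 | D 26-30 | A 30-33 | C 33-37 | D 37-44 |
Completion: A=33  B=26  C=37  D=44  E=14
Turnaround(A) = completion − arrival = 33 − 0 = 33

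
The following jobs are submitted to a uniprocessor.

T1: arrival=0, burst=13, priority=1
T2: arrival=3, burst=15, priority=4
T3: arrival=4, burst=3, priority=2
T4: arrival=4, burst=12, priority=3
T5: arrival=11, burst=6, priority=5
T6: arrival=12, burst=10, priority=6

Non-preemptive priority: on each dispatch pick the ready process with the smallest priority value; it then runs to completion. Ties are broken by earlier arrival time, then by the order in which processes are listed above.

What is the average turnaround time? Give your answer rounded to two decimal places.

29.00

Schedule: | T1 0-13 | T3 13-16 | T4 16-28 | T2 28-43 | T5 43-49 | T6 49-59 |
Completion: T1=13  T2=43  T3=16  T4=28  T5=49  T6=59
Turnaround (C−A): T1=13  T2=40  T3=12  T4=24  T5=38  T6=47
Turnaround times: T1=13, T2=40, T3=12, T4=24, T5=38, T6=47
Average turnaround = (13+40+12+24+38+47) / 6 = 174/6 = 29.00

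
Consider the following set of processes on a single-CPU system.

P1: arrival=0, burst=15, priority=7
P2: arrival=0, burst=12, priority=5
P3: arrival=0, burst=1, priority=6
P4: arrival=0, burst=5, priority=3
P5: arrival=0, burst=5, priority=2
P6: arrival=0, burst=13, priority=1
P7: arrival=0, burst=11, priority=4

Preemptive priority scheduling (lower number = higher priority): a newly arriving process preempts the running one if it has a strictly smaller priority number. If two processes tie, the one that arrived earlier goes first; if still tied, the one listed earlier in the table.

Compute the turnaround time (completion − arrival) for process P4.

23

Schedule: | P6 0-13 | P5 13-18 | P4 18-23 | P7 23-34 | P2 34-46 | P3 46-47 | P1 47-62 |
Completion: P1=62  P2=46  P3=47  P4=23  P5=18  P6=13  P7=34
Turnaround (C−A): P1=62  P2=46  P3=47  P4=23  P5=18  P6=13  P7=34
Turnaround(P4) = completion − arrival = 23 − 0 = 23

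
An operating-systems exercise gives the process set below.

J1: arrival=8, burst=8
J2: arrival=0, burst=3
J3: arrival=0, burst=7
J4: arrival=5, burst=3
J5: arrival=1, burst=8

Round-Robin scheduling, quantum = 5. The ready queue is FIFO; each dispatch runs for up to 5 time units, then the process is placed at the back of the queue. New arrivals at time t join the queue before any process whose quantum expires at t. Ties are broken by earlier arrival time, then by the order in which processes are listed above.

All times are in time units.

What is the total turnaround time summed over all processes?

83

Gantt: | J2 0-3 | J3 3-8 | J5 8-13 | J4 13-16 | J1 16-21 | J3 21-23 | J5 23-26 | J1 26-29 |
Completion: J1=29  J2=3  J3=23  J4=16  J5=26
Turnaround (C−A): J1=21  J2=3  J3=23  J4=11  J5=25
Turnaround = completion − arrival: J1=21, J2=3, J3=23, J4=11, J5=25
Total turnaround = 21 + 3 + 23 + 11 + 25 = 83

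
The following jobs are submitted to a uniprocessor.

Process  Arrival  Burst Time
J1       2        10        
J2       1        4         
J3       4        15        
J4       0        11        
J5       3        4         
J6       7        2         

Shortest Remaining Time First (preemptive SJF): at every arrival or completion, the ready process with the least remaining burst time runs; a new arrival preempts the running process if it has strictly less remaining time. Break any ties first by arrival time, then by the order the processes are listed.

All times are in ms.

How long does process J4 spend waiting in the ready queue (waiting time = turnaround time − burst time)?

10

Schedule: | J4 0-1 | J2 1-5 | J5 5-9 | J6 9-11 | J4 11-21 | J1 21-31 | J3 31-46 |
Completion: J1=31  J2=5  J3=46  J4=21  J5=9  J6=11
Turnaround (C−A): J1=29  J2=4  J3=42  J4=21  J5=6  J6=4
Waiting(J4) = turnaround − burst = 21 − 11 = 10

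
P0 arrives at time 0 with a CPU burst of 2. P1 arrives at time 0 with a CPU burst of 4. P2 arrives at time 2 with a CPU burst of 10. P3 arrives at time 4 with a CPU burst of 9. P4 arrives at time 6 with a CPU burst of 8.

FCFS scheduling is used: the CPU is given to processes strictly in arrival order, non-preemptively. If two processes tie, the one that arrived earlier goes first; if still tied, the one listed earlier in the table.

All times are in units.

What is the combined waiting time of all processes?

Schedule: | P0 0-2 | P1 2-6 | P2 6-16 | P3 16-25 | P4 25-33 |
Completion: P0=2  P1=6  P2=16  P3=25  P4=33
Turnaround (C−A): P0=2  P1=6  P2=14  P3=21  P4=27
Waiting = turnaround − burst: P0=0, P1=2, P2=4, P3=12, P4=19
Total waiting = 0 + 2 + 4 + 12 + 19 = 37

37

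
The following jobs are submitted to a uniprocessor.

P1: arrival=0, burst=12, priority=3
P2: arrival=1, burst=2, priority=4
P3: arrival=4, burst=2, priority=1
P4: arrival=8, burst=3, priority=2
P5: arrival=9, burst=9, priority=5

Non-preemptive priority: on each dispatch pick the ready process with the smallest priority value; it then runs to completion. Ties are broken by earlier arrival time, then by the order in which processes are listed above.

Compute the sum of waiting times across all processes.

40

Schedule: | P1 0-12 | P3 12-14 | P4 14-17 | P2 17-19 | P5 19-28 |
Completion: P1=12  P2=19  P3=14  P4=17  P5=28
Waiting = turnaround − burst: P1=0, P2=16, P3=8, P4=6, P5=10
Total waiting = 0 + 16 + 8 + 6 + 10 = 40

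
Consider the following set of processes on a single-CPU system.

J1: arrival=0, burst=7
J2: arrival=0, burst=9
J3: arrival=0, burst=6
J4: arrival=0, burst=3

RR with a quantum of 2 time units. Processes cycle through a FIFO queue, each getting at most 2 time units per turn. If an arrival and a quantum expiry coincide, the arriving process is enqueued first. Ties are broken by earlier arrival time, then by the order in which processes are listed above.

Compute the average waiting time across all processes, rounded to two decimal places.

Schedule: | J1 0-2 | J2 2-4 | J3 4-6 | J4 6-8 | J1 8-10 | J2 10-12 | J3 12-14 | J4 14-15 | J1 15-17 | J2 17-19 | J3 19-21 | J1 21-22 | J2 22-25 |
Completion: J1=22  J2=25  J3=21  J4=15
Waiting times: J1=15, J2=16, J3=15, J4=12
Average waiting = (15+16+15+12) / 4 = 58/4 = 14.50

14.50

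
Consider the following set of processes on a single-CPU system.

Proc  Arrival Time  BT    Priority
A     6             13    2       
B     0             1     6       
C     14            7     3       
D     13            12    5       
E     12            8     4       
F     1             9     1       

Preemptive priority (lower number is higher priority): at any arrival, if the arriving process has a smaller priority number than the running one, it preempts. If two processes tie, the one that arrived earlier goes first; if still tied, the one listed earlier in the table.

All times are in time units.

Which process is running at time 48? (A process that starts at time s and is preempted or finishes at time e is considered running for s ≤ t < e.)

Timeline: | B 0-1 | F 1-10 | A 10-23 | C 23-30 | E 30-38 | D 38-50 |
Completion: A=23  B=1  C=30  D=50  E=38  F=10

D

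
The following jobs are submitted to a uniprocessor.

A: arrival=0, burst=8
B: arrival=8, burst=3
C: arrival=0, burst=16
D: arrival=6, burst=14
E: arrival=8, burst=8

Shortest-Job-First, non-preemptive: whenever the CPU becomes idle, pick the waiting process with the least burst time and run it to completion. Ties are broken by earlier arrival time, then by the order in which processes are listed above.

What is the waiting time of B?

Timeline: | A 0-8 | B 8-11 | E 11-19 | D 19-33 | C 33-49 |
Completion: A=8  B=11  C=49  D=33  E=19
Waiting(B) = turnaround − burst = 3 − 3 = 0

0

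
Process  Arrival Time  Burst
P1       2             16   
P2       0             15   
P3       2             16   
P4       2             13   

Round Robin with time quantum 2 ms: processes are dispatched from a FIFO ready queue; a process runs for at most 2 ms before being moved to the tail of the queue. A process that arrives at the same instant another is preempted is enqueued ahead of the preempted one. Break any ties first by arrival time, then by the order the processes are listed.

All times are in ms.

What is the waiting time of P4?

40

Timeline: | P2 0-2 | P1 2-4 | P3 4-6 | P4 6-8 | P2 8-10 | P1 10-12 | P3 12-14 | P4 14-16 | P2 16-18 | P1 18-20 | P3 20-22 | P4 22-24 | P2 24-26 | P1 26-28 | P3 28-30 | P4 30-32 | P2 32-34 | P1 34-36 | P3 36-38 | P4 38-40 | P2 40-42 | P1 42-44 | P3 44-46 | P4 46-48 | P2 48-50 | P1 50-52 | P3 52-54 | P4 54-55 | P2 55-56 | P1 56-58 | P3 58-60 |
Completion: P1=58  P2=56  P3=60  P4=55
Waiting(P4) = turnaround − burst = 53 − 13 = 40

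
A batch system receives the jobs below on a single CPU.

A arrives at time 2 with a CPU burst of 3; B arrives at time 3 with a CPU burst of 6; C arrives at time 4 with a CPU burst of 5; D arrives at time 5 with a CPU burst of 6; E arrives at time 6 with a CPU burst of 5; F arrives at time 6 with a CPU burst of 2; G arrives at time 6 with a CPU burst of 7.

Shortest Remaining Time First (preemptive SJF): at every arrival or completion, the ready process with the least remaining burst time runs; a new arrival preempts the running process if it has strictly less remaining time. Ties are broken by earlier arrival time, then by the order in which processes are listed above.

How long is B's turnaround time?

20

Gantt: | idle 0-2 | A 2-5 | C 5-6 | F 6-8 | C 8-12 | E 12-17 | B 17-23 | D 23-29 | G 29-36 |
Completion: A=5  B=23  C=12  D=29  E=17  F=8  G=36
Turnaround (C−A): A=3  B=20  C=8  D=24  E=11  F=2  G=30
Turnaround(B) = completion − arrival = 23 − 3 = 20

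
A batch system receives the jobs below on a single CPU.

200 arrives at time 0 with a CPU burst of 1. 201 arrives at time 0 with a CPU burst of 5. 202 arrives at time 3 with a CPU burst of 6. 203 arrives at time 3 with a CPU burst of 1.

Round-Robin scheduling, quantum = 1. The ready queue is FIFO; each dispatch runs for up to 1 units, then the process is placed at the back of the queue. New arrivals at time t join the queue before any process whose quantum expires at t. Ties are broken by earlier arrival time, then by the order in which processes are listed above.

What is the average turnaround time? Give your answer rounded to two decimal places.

5.75

Schedule: | 200 0-1 | 201 1-3 | 202 3-4 | 203 4-5 | 201 5-6 | 202 6-7 | 201 7-8 | 202 8-9 | 201 9-10 | 202 10-13 |
Completion: 200=1  201=10  202=13  203=5
Turnaround times: 200=1, 201=10, 202=10, 203=2
Average turnaround = (1+10+10+2) / 4 = 23/4 = 5.75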